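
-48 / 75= -16 / 25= -0.64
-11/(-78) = 11/78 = 0.14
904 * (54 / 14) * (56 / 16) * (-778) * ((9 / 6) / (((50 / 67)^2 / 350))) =-223764251382 / 25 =-8950570055.28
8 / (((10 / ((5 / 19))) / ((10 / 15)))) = 8 / 57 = 0.14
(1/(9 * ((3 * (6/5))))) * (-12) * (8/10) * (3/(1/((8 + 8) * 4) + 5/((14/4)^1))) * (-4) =14336/5823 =2.46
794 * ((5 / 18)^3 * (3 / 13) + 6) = 4767.93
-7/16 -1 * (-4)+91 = 94.56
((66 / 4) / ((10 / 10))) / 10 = 33 / 20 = 1.65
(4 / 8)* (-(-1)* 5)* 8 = 20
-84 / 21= -4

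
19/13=1.46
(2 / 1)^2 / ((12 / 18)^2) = 9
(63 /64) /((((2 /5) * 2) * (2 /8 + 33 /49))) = 15435 /11584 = 1.33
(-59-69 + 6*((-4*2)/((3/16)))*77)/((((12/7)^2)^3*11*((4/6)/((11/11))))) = -18235595/171072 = -106.60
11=11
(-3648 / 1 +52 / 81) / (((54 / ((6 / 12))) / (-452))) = 33384268 / 2187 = 15264.87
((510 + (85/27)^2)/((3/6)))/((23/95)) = 4294.92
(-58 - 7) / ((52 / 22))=-55 / 2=-27.50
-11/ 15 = -0.73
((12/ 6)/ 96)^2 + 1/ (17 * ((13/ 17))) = 2317/ 29952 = 0.08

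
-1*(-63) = 63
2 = 2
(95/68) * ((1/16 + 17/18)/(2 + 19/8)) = 2755/8568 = 0.32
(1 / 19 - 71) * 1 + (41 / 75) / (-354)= -35790179 / 504450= -70.95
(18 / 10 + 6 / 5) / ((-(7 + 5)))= -1 / 4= -0.25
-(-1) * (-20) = -20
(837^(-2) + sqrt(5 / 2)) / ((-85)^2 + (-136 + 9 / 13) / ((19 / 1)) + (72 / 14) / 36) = 1729 / 8743072396671 + 1729*sqrt(10) / 24959918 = 0.00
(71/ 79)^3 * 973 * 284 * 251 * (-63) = -3172044150.98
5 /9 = 0.56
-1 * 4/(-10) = 2/5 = 0.40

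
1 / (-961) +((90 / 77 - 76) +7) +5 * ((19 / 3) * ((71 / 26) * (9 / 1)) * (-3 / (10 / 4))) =-963649517 / 961961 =-1001.76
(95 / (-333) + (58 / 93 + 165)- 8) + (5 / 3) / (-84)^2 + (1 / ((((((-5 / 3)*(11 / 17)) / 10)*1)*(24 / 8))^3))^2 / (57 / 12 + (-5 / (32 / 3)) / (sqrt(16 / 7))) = 2966024478720*sqrt(7) / 652092116929 + 5410053434639889851111 / 15832598363032573584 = 353.74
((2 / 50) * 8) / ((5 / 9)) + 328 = 41072 / 125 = 328.58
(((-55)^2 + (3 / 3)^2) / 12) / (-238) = -89 / 84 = -1.06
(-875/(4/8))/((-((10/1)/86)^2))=129430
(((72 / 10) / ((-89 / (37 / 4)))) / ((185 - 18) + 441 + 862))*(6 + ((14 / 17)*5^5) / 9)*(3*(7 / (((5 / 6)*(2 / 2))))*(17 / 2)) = -2479074 / 77875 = -31.83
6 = 6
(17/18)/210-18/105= -0.17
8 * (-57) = -456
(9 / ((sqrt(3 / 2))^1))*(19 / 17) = 57*sqrt(6) / 17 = 8.21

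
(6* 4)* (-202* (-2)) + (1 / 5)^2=9696.04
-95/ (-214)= 95/ 214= 0.44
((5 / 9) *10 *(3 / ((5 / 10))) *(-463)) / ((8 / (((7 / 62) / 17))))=-81025 / 6324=-12.81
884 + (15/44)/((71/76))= 884.36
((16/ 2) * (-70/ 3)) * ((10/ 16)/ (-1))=350/ 3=116.67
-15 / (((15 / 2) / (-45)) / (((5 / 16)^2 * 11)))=12375 / 128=96.68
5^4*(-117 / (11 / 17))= -1243125 / 11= -113011.36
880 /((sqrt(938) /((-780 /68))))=-85800 * sqrt(938) /7973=-329.58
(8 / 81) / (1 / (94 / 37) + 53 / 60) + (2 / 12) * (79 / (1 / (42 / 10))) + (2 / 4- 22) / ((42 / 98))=2533093 / 486135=5.21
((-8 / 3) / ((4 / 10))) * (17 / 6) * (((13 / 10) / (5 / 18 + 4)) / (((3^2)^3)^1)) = -0.01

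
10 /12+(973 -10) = 5783 /6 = 963.83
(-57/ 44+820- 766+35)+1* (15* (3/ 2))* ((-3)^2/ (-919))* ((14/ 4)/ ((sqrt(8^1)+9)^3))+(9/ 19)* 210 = 711585* sqrt(2)/ 715013246+13985608486747/ 74718884207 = 187.18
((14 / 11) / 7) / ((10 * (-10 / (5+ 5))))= -1 / 55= -0.02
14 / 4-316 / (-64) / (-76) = 4177 / 1216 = 3.44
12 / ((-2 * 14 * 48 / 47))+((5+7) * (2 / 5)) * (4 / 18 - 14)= -111809 / 1680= -66.55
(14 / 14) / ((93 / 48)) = 16 / 31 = 0.52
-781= -781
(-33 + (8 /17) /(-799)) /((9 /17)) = -448247 /7191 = -62.33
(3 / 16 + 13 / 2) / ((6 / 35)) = 3745 / 96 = 39.01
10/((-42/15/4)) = -100/7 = -14.29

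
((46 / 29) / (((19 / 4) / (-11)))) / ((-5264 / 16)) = 2024 / 181279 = 0.01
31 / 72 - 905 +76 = -59657 / 72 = -828.57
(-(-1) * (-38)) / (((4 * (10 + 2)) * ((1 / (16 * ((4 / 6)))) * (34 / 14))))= -3.48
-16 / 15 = -1.07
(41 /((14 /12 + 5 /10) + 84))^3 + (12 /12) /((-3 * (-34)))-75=-74.88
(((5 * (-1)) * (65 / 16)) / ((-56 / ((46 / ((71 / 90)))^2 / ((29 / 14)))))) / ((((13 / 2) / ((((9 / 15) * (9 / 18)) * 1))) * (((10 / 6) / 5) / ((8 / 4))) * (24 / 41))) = 658803375 / 2339024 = 281.66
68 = 68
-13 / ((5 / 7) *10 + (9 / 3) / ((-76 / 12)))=-1729 / 887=-1.95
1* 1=1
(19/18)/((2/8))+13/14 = 649/126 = 5.15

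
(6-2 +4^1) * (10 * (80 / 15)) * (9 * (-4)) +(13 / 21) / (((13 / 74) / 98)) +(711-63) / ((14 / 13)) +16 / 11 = -3329056 / 231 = -14411.50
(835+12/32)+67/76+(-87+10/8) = 114077/152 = 750.51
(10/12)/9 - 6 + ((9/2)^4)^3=7625596831675/110592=68952517.65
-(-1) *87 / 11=87 / 11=7.91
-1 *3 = -3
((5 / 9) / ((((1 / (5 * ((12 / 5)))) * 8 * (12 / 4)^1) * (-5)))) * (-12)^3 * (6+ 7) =1248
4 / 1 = 4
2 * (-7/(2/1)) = -7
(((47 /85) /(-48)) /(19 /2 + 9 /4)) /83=-1 /84660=-0.00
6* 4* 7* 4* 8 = 5376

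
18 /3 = 6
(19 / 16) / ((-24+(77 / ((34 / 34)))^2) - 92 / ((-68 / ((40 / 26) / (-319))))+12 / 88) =1339481 / 6660891976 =0.00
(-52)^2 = 2704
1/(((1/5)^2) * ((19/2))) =50/19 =2.63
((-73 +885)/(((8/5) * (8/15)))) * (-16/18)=-5075/6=-845.83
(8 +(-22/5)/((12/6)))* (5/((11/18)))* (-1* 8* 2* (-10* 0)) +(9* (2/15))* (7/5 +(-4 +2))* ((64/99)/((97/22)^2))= -5632/235225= -0.02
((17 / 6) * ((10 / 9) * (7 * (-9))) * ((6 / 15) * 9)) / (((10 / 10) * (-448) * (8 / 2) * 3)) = 17 / 128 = 0.13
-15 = -15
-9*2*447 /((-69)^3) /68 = 149 /413678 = 0.00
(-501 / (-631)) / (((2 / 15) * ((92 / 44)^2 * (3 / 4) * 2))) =303105 / 333799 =0.91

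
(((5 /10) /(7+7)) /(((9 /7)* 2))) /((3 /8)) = 1 /27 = 0.04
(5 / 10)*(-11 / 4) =-11 / 8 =-1.38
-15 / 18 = -5 / 6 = -0.83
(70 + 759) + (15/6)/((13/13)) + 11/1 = 1685/2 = 842.50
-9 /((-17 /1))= 9 /17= 0.53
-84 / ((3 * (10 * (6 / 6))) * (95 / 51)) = -714 / 475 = -1.50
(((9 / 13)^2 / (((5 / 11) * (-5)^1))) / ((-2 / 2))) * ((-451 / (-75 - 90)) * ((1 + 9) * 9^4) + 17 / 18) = 319574871 / 8450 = 37819.51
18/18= 1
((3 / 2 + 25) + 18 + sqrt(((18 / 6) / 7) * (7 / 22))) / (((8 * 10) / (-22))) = -979 / 80-sqrt(66) / 80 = -12.34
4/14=2/7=0.29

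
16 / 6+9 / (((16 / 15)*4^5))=131477 / 49152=2.67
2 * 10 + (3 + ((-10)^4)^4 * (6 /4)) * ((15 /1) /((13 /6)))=1350000000000000530 /13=103846153846153886.92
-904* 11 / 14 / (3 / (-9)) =14916 / 7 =2130.86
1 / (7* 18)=1 / 126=0.01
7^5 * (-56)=-941192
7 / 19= 0.37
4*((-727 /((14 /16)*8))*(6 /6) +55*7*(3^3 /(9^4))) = -695864 /1701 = -409.09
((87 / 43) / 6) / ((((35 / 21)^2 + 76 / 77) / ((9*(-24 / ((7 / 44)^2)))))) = -600291648 / 785309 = -764.40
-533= -533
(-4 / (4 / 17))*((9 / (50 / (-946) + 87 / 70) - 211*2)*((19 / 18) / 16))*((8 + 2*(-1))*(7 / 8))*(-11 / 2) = -25382770567 / 1891248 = -13421.18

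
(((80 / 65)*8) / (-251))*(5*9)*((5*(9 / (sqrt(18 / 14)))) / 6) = -14400*sqrt(7) / 3263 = -11.68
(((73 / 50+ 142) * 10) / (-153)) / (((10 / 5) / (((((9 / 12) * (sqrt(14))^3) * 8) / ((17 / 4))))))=-133896 * sqrt(14) / 1445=-346.71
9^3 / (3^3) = 27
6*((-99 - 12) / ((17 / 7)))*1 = -274.24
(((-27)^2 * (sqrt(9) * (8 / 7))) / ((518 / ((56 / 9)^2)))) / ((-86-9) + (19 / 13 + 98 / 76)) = -3414528 / 1686127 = -2.03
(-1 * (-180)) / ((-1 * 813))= -0.22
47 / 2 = 23.50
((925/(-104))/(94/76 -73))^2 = 308880625/20108374416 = 0.02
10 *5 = 50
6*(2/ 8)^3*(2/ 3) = 1/ 16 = 0.06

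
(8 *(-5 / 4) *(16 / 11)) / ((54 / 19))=-5.12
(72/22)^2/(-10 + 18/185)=-29970/27709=-1.08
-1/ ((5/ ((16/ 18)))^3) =-512/ 91125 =-0.01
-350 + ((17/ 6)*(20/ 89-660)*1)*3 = -530270/ 89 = -5958.09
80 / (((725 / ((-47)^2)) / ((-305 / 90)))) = -1077992 / 1305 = -826.05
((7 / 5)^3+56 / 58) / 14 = 0.26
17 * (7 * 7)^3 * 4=8000132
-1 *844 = -844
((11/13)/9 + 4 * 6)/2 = 2819/234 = 12.05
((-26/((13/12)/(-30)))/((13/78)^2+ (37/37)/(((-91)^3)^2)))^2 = 671846399.91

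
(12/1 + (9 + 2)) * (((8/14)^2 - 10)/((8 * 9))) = -1817/588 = -3.09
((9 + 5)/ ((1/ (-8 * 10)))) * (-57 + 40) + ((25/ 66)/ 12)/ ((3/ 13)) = 45239365/ 2376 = 19040.14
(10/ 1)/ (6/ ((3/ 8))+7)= 10/ 23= 0.43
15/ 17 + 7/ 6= 2.05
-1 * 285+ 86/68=-9647/34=-283.74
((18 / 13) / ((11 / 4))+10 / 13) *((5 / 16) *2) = 35 / 44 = 0.80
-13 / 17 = -0.76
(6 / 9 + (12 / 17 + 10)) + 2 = 682 / 51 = 13.37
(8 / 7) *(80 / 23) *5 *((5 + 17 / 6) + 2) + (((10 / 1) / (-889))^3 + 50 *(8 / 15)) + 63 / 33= 39821198217347 / 177756628357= 224.02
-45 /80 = -9 /16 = -0.56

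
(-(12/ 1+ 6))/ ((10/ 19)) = -171/ 5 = -34.20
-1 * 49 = -49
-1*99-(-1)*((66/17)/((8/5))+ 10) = -5887/68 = -86.57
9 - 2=7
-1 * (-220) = 220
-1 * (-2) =2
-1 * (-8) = 8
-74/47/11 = -74/517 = -0.14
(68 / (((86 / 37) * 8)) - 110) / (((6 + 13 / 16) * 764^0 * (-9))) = 24388 / 14061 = 1.73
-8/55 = -0.15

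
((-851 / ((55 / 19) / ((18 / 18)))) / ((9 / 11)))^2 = 261436561 / 2025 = 129104.47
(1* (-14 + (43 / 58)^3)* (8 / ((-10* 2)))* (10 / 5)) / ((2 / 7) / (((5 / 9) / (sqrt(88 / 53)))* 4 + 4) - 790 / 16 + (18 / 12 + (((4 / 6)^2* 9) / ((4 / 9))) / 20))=-5711567031746716 / 24863863976872727 + 133663874400* sqrt(1166) / 24863863976872727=-0.23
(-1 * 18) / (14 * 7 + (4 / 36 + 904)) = -162 / 9019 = -0.02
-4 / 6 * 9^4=-4374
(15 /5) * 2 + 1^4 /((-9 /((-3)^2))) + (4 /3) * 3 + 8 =17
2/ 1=2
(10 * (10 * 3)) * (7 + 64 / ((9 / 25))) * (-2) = -332600 / 3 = -110866.67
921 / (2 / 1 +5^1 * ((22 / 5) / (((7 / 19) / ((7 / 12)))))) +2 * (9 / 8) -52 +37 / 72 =-385573 / 15912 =-24.23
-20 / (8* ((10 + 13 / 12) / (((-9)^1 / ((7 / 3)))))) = 810 / 931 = 0.87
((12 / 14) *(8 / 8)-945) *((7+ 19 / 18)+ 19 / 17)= -883403 / 102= -8660.81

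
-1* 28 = -28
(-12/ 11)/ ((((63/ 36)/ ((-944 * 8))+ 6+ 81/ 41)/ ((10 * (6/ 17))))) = -0.48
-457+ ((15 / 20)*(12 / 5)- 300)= -755.20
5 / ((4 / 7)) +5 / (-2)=25 / 4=6.25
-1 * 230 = -230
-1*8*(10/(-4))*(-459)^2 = 4213620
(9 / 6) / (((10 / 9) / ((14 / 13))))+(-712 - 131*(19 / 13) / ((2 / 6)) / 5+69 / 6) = -10581 / 13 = -813.92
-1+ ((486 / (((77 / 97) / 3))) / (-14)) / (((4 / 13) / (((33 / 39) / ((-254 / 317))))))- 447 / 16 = 41950793 / 99568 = 421.33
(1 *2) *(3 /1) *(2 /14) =6 /7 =0.86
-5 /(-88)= 5 /88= 0.06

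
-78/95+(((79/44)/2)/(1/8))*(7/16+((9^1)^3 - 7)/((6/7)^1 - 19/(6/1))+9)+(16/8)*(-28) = -3623534841/1621840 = -2234.21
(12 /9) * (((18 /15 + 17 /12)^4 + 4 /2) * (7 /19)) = 4434452407 /184680000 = 24.01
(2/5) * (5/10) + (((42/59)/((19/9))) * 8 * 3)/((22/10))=239131/61655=3.88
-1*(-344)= 344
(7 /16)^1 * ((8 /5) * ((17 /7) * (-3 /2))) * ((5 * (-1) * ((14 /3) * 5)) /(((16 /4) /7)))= 4165 /8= 520.62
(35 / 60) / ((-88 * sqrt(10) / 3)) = -7 * sqrt(10) / 3520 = -0.01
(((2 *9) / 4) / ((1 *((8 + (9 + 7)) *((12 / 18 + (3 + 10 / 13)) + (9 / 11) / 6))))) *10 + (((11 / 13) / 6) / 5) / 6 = 951907 / 2294955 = 0.41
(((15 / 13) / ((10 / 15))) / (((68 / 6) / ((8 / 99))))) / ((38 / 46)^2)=15870 / 877591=0.02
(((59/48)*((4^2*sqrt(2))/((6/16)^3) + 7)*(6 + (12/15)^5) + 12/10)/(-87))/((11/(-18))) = 4173331/3987500 + 1194665984*sqrt(2)/26915625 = 63.82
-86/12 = -43/6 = -7.17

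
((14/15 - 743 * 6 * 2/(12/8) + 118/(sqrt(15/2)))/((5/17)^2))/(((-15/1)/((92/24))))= 296276731/16875 - 392173 * sqrt(30)/16875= 17429.85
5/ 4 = 1.25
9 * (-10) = -90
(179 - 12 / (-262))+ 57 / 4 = 193.30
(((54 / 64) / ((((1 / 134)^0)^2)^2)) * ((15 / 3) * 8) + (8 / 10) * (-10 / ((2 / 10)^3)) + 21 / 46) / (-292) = 88853 / 26864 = 3.31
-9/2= -4.50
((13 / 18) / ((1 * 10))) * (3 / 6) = 13 / 360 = 0.04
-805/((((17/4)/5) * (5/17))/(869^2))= -2431618420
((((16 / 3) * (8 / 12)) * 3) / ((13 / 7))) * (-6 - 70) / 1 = -17024 / 39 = -436.51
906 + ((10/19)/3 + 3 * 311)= 104833/57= 1839.18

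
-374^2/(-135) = 139876/135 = 1036.12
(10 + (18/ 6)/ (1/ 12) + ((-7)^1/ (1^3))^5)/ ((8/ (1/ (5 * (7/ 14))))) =-838.05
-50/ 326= -0.15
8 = 8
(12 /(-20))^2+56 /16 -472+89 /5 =-22517 /50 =-450.34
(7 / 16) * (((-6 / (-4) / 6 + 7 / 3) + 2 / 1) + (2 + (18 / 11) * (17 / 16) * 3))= 21805 / 4224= 5.16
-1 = -1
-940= -940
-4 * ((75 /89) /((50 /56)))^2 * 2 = -56448 /7921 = -7.13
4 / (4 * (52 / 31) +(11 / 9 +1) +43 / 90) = 1240 / 2917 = 0.43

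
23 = 23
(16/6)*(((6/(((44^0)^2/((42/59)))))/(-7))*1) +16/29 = -1840/1711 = -1.08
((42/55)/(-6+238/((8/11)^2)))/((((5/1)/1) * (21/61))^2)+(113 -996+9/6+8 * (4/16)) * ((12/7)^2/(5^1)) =-1484411045192/2871589875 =-516.93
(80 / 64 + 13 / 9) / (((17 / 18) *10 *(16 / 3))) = 291 / 5440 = 0.05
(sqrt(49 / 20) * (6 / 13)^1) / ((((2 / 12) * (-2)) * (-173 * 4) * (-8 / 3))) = -189 * sqrt(5) / 359840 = -0.00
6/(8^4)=3/2048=0.00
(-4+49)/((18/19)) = 95/2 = 47.50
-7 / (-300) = 7 / 300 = 0.02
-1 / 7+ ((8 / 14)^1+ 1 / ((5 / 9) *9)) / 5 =2 / 175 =0.01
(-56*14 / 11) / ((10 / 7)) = -2744 / 55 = -49.89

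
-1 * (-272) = 272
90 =90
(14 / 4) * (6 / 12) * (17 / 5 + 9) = 217 / 10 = 21.70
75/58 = 1.29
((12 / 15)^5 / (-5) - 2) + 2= -1024 / 15625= -0.07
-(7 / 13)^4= -2401 / 28561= -0.08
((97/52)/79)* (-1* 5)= -485/4108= -0.12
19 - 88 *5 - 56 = -477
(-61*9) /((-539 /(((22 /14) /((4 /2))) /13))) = 549 /8918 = 0.06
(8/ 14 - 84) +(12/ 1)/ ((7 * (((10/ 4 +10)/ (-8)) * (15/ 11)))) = -73704/ 875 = -84.23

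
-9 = -9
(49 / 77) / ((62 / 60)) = 210 / 341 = 0.62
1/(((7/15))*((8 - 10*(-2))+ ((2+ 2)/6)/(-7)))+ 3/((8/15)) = 13365/2344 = 5.70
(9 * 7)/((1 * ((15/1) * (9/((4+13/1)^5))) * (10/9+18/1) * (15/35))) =69572993/860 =80898.83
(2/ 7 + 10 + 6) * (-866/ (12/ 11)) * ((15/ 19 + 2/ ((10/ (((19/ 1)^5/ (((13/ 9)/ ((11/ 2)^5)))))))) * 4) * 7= -624604025704951.49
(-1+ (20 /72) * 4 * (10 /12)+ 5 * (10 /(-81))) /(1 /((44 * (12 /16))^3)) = -74536 /3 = -24845.33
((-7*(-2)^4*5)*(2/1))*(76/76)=-1120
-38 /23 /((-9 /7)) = 266 /207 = 1.29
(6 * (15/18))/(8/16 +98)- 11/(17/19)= -41003/3349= -12.24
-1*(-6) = 6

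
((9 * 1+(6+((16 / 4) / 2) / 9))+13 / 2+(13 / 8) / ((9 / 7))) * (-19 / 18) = -24.26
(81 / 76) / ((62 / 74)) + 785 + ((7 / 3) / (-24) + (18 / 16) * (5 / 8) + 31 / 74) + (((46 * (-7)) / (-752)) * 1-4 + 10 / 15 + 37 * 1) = 484604784203 / 589980096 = 821.39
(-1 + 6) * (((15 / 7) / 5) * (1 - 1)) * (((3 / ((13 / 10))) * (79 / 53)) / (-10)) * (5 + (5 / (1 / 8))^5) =0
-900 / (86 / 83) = -37350 / 43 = -868.60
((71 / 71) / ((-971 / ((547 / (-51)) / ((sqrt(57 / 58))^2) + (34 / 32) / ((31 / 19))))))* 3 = 14797135 / 466685904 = 0.03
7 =7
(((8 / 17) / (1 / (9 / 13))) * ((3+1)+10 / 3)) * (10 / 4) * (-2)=-2640 / 221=-11.95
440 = 440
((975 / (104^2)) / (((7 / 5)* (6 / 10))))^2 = 0.01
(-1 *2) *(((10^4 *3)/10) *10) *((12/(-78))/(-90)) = -4000/39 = -102.56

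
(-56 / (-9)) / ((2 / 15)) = 140 / 3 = 46.67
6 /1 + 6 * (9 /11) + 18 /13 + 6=2616 /143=18.29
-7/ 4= -1.75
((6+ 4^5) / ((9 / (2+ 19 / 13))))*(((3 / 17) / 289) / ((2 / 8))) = 61800 / 63869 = 0.97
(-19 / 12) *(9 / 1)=-57 / 4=-14.25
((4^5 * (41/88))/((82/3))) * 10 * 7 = 13440/11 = 1221.82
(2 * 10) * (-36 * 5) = -3600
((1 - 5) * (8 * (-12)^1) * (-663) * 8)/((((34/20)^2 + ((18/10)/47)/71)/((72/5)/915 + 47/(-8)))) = 4128561.76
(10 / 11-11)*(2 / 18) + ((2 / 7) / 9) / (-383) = -297613 / 265419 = -1.12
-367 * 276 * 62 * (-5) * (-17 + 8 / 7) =-497922531.43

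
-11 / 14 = -0.79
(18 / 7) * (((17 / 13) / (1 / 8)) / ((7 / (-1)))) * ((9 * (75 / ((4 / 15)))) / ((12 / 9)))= -4647375 / 637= -7295.72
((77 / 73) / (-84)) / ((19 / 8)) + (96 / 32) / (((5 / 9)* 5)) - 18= -1760653 / 104025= -16.93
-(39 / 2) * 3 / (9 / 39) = -253.50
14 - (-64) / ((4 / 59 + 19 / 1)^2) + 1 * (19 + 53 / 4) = 235031761 / 5062500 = 46.43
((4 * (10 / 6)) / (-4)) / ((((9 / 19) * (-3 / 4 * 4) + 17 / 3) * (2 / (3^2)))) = -855 / 484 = -1.77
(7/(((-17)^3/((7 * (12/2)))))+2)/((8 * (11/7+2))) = 16681/245650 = 0.07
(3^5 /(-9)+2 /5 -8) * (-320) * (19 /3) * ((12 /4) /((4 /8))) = 420736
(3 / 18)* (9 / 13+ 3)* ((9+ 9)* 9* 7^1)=9072 / 13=697.85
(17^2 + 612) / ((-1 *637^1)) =-901 / 637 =-1.41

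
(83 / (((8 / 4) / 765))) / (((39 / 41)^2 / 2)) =11859455 / 169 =70174.29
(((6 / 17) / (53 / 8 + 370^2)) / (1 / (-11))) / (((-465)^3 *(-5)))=-176 / 3120117728011875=-0.00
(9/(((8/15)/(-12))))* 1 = -202.50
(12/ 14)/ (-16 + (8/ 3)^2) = -27/ 280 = -0.10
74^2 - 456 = 5020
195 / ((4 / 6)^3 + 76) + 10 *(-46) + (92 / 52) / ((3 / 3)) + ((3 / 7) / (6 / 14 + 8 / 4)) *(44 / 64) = -165916273 / 364208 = -455.55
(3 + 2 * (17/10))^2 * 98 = 100352/25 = 4014.08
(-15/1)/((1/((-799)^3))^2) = -3902760806543928015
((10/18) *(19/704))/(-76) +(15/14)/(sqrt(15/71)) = -5/25344 +sqrt(1065)/14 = 2.33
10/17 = 0.59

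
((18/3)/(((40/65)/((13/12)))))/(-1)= -10.56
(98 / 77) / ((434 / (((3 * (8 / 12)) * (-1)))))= -0.01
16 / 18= 8 / 9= 0.89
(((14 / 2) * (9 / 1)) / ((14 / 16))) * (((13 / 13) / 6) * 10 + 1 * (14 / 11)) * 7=16296 / 11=1481.45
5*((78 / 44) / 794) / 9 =65 / 52404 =0.00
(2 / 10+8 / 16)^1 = 0.70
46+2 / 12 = 277 / 6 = 46.17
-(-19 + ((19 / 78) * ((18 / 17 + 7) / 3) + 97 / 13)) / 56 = 43297 / 222768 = 0.19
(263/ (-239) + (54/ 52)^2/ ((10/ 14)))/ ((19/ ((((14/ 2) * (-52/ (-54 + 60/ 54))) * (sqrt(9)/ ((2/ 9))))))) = 80354511/ 40142440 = 2.00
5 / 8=0.62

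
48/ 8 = 6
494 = 494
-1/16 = -0.06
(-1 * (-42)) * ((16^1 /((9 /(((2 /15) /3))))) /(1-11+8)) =-224 /135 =-1.66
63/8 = 7.88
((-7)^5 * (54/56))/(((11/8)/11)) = -129654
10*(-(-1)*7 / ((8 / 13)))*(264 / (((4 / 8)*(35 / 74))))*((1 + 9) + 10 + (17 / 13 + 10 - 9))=2832720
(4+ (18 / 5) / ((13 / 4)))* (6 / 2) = 996 / 65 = 15.32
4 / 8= 1 / 2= 0.50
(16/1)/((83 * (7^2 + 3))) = 4/1079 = 0.00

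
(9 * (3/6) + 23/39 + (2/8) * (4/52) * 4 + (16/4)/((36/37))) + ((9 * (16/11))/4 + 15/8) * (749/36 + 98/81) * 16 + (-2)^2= 542485/297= 1826.55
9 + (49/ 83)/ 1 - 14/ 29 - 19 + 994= 984.11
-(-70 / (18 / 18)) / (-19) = -70 / 19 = -3.68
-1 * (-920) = 920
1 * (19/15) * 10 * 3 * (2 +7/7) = 114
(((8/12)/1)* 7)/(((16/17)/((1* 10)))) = 595/12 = 49.58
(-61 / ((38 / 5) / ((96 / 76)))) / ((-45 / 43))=10492 / 1083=9.69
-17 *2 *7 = -238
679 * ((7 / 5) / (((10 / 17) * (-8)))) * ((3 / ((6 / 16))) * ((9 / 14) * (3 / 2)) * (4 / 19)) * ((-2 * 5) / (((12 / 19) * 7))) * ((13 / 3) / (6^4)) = 21437 / 8640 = 2.48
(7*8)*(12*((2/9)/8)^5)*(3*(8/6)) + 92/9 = 1609639/157464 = 10.22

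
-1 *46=-46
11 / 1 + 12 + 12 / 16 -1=91 / 4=22.75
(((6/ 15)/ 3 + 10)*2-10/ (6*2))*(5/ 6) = 16.19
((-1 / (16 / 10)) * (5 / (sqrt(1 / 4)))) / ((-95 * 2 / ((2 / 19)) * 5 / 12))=0.01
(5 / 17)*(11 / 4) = 55 / 68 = 0.81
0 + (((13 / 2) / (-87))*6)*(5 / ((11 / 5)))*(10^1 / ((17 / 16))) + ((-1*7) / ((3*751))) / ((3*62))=-21791053961 / 2272551534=-9.59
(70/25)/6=7/15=0.47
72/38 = 36/19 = 1.89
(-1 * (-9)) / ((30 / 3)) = 9 / 10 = 0.90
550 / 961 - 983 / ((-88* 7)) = 1283463 / 591976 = 2.17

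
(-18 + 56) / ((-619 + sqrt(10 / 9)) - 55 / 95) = -38247228 / 623608123 - 20577 * sqrt(10) / 623608123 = -0.06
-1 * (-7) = 7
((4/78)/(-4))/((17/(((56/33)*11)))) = -28/1989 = -0.01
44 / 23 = 1.91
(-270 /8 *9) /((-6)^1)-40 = 85 /8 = 10.62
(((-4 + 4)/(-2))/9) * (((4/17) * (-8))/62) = 0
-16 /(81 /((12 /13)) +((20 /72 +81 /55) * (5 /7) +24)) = -0.14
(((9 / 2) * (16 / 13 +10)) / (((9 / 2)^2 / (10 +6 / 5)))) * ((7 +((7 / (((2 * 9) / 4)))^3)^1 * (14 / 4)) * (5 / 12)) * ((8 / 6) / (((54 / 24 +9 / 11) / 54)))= 21163020032 / 3838185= 5513.81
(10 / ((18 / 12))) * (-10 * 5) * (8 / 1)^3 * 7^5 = -8605184000 / 3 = -2868394666.67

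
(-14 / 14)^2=1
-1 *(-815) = 815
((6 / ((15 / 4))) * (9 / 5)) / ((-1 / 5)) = -72 / 5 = -14.40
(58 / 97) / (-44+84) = 29 / 1940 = 0.01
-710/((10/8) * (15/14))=-7952/15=-530.13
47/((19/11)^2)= 5687/361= 15.75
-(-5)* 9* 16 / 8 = 90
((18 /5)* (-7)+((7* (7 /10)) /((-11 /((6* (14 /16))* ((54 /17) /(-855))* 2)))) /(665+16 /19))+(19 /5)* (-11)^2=17135822699 /39428950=434.60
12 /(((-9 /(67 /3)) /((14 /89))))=-3752 /801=-4.68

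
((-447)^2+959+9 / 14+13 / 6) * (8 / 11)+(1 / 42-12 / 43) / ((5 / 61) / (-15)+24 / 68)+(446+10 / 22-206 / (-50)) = 78633917585063 / 536878650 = 146464.97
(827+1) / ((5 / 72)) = 59616 / 5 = 11923.20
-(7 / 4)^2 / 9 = -49 / 144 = -0.34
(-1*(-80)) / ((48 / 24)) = 40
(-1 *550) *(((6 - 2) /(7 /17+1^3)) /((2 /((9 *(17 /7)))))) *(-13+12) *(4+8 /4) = 715275 /7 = 102182.14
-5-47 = -52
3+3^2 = 12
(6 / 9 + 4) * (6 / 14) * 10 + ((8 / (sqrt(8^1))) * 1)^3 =42.63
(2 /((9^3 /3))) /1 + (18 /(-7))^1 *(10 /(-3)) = 14594 /1701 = 8.58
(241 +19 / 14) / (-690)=-1131 / 3220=-0.35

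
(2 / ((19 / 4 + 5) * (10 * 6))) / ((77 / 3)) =2 / 15015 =0.00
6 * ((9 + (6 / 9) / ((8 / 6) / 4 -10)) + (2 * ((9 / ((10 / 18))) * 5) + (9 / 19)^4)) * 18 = 69788678328 / 3779309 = 18465.99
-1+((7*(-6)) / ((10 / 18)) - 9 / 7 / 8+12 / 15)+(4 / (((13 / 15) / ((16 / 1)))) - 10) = -44097 / 3640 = -12.11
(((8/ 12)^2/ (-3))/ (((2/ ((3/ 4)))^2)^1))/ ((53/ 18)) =-3/ 424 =-0.01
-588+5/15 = -1763/3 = -587.67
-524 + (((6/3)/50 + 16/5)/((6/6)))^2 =-320939/625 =-513.50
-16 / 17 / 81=-16 / 1377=-0.01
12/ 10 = 6/ 5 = 1.20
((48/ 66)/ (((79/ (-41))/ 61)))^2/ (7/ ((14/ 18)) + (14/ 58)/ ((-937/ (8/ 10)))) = 54389485495360/ 923378398877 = 58.90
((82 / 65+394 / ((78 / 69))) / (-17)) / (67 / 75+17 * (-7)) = 26235 / 150586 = 0.17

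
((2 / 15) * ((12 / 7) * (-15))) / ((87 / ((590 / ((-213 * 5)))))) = 944 / 43239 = 0.02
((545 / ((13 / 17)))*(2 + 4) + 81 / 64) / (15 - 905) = -3558813 / 740480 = -4.81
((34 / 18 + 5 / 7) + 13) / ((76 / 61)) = 59963 / 4788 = 12.52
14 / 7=2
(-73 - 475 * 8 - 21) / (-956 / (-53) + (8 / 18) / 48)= -2026296 / 9391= -215.77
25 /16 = 1.56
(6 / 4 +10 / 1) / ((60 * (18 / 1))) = 0.01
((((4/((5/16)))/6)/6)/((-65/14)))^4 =2517630976/73198719140625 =0.00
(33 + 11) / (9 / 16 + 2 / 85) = 75.08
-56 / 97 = -0.58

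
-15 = -15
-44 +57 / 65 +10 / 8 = -10887 / 260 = -41.87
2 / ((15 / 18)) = 12 / 5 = 2.40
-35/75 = -7/15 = -0.47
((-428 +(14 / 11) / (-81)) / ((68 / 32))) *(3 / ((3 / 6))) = -6101792 / 5049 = -1208.51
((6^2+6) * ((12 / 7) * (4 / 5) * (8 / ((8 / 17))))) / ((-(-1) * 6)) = 816 / 5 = 163.20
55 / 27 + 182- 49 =3646 / 27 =135.04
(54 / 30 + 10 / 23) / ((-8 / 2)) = -257 / 460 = -0.56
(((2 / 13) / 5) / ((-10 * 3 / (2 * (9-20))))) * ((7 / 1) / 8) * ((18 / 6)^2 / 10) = 231 / 13000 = 0.02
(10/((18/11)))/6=55/54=1.02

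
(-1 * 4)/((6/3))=-2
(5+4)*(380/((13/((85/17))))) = 17100/13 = 1315.38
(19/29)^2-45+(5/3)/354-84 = -114827731/893142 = -128.57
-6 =-6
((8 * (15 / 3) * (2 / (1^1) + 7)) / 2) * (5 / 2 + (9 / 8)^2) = 10845 / 16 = 677.81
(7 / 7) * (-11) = -11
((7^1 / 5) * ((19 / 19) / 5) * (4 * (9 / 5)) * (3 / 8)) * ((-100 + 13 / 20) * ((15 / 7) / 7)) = -22.99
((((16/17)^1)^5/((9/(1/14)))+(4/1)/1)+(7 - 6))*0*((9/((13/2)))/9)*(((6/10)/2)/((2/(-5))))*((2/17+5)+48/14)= 0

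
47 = 47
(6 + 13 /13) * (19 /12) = 133 /12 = 11.08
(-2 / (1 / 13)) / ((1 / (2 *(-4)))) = 208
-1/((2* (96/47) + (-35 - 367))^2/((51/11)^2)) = -638401/4702393476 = -0.00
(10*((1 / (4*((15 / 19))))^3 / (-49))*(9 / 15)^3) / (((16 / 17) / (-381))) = 44425743 / 78400000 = 0.57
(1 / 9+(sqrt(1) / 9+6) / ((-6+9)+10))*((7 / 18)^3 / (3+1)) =5831 / 682344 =0.01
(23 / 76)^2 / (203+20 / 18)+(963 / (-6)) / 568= -106267683 / 376673176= -0.28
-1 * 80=-80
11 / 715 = 1 / 65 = 0.02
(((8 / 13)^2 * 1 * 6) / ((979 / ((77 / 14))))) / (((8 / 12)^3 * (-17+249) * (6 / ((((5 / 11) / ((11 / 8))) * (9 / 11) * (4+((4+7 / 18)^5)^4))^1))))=448241259884472941949262073450496419525 / 7614416030564266340438563356672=58867450.65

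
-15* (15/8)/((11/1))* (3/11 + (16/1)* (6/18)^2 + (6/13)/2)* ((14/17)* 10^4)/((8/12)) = -1926750000/26741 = -72052.28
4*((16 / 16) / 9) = 4 / 9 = 0.44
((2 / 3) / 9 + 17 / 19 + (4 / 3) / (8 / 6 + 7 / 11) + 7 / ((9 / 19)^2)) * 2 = 6570952 / 100035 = 65.69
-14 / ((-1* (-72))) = -7 / 36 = -0.19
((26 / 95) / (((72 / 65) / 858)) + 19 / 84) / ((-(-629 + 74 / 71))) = 24047629 / 71157660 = 0.34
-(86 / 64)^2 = -1849 / 1024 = -1.81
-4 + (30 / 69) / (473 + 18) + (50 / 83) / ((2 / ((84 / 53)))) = -174952338 / 49677907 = -3.52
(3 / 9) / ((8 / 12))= 1 / 2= 0.50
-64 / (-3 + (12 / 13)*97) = -832 / 1125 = -0.74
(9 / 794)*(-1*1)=-9 / 794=-0.01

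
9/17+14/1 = 247/17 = 14.53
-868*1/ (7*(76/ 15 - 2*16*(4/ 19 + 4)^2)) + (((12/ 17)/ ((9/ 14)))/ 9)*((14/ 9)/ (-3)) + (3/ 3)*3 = 1751886920/ 554871789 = 3.16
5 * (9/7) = 45/7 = 6.43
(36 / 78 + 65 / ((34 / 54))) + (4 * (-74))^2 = 19386053 / 221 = 87719.70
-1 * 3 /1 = -3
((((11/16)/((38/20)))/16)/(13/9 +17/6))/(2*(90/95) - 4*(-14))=9/98560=0.00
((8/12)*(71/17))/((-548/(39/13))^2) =213/2552584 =0.00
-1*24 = -24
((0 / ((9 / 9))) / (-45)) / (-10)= 0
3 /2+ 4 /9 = 35 /18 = 1.94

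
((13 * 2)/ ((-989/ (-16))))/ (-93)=-416/ 91977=-0.00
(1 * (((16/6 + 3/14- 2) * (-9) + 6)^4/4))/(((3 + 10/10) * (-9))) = -59049/614656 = -0.10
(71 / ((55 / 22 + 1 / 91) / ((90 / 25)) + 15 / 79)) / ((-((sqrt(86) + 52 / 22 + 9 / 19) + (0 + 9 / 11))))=1467029956392 / 364332729925-401321022102 *sqrt(86) / 364332729925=-6.19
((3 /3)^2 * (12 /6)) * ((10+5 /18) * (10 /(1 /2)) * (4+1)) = 18500 /9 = 2055.56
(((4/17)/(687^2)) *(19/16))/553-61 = -1082623258817/17747922276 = -61.00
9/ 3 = 3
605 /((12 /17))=10285 /12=857.08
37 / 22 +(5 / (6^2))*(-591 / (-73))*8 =51443 / 4818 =10.68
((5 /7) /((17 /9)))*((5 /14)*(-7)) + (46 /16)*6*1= 7761 /476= 16.30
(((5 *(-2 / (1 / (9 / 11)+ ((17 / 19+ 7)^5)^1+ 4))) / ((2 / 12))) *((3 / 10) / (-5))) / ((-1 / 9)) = -3610152342 / 3417769383265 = -0.00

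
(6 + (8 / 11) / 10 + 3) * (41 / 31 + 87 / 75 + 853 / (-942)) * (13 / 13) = 574515167 / 40152750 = 14.31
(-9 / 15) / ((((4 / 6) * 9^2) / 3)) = -1 / 30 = -0.03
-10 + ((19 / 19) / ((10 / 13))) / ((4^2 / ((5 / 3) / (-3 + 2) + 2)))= -4787 / 480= -9.97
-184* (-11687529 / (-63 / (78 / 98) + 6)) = -9318856456 / 317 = -29397023.52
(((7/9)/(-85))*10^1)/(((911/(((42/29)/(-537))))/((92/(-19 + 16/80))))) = -45080/34006246191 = -0.00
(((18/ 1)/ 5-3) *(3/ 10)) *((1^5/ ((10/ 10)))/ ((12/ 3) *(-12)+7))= -9/ 2050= -0.00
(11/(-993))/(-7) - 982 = -6825871/6951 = -982.00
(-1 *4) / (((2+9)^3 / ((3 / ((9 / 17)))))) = -68 / 3993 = -0.02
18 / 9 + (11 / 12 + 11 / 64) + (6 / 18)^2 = 1843 / 576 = 3.20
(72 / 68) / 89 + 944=1428290 / 1513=944.01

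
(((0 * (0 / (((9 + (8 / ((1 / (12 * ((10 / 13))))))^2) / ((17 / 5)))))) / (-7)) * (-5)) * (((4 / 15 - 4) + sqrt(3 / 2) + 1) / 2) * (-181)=0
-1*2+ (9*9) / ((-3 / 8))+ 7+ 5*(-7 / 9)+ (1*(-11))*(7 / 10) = -20033 / 90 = -222.59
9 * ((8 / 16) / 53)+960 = 960.08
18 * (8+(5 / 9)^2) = 1346 / 9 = 149.56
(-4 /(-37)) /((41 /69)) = 276 /1517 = 0.18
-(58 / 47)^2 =-1.52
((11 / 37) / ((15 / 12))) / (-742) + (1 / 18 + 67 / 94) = 22297069 / 29032605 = 0.77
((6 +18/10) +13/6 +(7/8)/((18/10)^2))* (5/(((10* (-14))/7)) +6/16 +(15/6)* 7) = 180.42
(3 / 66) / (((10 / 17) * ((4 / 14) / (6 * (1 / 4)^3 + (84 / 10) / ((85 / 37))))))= 357021 / 352000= 1.01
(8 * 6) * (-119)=-5712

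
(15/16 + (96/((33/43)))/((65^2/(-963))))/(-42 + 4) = 20504283/28256800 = 0.73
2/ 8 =1/ 4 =0.25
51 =51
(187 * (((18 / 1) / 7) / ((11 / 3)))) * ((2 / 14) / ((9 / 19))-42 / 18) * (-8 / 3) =34816 / 49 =710.53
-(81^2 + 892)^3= -413993348677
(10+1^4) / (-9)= -11 / 9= -1.22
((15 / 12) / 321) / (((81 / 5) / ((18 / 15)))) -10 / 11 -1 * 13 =-2652047 / 190674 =-13.91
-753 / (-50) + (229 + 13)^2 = 2928953 / 50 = 58579.06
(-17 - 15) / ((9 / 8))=-256 / 9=-28.44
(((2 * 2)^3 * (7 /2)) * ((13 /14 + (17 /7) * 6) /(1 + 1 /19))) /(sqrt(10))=8246 * sqrt(10) /25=1043.05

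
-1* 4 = -4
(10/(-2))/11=-5/11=-0.45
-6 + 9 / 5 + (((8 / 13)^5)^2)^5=-1045651368249030625372468012840914554797177556417326686109 / 248964611489563539008570907677668091582005960023628671245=-4.20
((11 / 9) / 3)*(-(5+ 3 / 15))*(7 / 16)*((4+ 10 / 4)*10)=-13013 / 216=-60.25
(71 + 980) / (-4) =-1051 / 4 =-262.75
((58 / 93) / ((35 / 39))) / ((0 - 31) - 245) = -377 / 149730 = -0.00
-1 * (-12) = 12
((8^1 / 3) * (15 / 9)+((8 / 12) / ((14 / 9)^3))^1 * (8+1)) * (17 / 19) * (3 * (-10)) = -6337855 / 39102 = -162.09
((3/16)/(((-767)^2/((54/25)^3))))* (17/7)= 1003833/128688218750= 0.00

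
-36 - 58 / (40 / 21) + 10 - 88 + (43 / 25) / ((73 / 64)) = -1043477 / 7300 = -142.94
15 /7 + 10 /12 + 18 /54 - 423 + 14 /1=-17039 /42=-405.69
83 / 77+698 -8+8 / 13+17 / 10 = 6940867 / 10010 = 693.39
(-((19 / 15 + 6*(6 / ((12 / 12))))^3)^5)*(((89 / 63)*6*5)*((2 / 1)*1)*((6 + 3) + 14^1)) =-1331542253298069557796459780348469653178147012 / 1839154339599609375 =-723997015708834515440533900.00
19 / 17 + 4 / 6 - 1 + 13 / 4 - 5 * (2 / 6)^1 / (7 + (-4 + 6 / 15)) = 241 / 68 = 3.54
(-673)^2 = 452929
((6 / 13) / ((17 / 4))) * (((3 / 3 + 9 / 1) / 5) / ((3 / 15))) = 240 / 221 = 1.09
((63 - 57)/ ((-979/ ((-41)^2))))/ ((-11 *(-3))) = -3362/ 10769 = -0.31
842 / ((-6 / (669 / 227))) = -93883 / 227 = -413.58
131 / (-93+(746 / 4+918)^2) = 524 / 4879309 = 0.00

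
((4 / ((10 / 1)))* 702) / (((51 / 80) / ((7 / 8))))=385.41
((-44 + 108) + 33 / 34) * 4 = 4418 / 17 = 259.88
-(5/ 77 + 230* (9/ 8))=-79715/ 308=-258.81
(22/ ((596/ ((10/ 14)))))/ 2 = 55/ 4172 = 0.01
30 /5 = 6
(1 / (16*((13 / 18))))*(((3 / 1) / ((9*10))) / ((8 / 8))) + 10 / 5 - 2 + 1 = 1043 / 1040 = 1.00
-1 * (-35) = 35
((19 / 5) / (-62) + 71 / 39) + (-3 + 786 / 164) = 880322 / 247845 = 3.55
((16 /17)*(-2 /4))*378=-3024 /17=-177.88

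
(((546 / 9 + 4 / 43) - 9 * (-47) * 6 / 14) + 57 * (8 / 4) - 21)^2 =91534082116 / 815409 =112255.42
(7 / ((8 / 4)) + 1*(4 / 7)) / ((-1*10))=-57 / 140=-0.41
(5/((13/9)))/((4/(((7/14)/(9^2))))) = 5/936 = 0.01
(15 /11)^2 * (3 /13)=675 /1573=0.43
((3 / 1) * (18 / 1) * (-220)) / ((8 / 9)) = -13365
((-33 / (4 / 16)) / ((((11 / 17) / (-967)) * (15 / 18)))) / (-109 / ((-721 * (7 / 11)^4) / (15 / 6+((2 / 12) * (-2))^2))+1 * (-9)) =-35905.57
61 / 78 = 0.78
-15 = -15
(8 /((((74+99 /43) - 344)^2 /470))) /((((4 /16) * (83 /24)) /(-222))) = -16462904320 /1221973227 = -13.47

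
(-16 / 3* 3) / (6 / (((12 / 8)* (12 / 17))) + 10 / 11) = -528 / 217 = -2.43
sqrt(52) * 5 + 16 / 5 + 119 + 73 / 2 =10 * sqrt(13) + 1587 / 10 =194.76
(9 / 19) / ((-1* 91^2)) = -9 / 157339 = -0.00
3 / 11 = 0.27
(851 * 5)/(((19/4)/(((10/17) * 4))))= 680800/323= 2107.74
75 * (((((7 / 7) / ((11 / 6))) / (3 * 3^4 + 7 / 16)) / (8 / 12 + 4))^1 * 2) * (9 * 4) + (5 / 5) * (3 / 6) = 371023 / 119966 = 3.09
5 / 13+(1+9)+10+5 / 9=2450 / 117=20.94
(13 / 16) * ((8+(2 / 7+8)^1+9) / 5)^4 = 531.43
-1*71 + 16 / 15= -1049 / 15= -69.93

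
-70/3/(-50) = 7/15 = 0.47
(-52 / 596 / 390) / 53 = -1 / 236910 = -0.00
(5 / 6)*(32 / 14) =40 / 21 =1.90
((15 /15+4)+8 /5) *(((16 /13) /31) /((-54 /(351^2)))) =-92664 /155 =-597.83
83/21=3.95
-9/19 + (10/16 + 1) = 175/152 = 1.15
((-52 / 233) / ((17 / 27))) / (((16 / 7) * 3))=-819 / 15844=-0.05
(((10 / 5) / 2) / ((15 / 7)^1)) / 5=7 / 75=0.09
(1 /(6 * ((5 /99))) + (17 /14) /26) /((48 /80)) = 6091 /1092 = 5.58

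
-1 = -1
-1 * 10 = -10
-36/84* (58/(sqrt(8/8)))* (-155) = 26970/7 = 3852.86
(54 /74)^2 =0.53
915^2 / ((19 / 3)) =2511675 / 19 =132193.42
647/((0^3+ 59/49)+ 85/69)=2187507/8236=265.60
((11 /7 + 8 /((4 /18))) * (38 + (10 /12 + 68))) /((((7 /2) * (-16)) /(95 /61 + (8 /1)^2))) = -4698.92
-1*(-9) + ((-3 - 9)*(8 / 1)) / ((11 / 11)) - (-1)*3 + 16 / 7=-81.71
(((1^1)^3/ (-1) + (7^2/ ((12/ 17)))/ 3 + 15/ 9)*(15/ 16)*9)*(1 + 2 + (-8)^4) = 52692645/ 64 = 823322.58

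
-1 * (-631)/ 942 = 631/ 942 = 0.67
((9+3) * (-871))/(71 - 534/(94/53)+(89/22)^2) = 79254032/1620563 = 48.91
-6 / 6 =-1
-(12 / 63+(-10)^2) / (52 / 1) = -526 / 273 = -1.93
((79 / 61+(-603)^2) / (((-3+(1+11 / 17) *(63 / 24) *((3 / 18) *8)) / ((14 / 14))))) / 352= 94265969 / 252296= 373.63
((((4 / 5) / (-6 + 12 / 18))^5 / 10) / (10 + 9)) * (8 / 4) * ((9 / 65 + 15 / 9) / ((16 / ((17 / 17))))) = -891 / 9880000000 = -0.00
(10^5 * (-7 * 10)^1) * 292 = -2044000000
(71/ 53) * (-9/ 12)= -213/ 212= -1.00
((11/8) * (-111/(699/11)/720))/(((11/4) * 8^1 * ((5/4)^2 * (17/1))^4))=-104192/342077220703125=-0.00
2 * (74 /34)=74 /17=4.35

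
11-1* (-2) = 13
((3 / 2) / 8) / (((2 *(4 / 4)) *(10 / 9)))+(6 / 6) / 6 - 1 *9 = -8399 / 960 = -8.75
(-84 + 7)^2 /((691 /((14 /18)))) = 41503 /6219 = 6.67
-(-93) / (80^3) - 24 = -12287907 / 512000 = -24.00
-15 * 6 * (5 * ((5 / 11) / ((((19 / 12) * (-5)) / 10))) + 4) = -21240 / 209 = -101.63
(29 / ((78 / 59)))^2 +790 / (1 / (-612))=-482998.82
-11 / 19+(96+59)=2934 / 19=154.42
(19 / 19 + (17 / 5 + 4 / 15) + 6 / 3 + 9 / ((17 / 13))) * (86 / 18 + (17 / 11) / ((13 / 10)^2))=65808767 / 853281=77.12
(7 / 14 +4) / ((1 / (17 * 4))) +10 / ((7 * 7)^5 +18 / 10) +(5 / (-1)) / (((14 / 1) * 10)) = 6049913684709 / 19773267556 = 305.96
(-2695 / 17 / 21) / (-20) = 77 / 204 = 0.38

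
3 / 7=0.43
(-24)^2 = 576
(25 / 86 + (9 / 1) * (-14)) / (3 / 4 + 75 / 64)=-345952 / 5289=-65.41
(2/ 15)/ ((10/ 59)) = 59/ 75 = 0.79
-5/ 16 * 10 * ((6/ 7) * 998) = -37425/ 14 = -2673.21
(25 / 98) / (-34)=-25 / 3332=-0.01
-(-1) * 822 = 822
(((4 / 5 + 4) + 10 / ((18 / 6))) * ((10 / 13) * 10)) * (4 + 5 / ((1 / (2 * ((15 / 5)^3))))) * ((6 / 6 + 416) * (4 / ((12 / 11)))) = 1022228240 / 39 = 26210980.51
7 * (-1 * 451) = -3157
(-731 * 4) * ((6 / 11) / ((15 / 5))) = -5848 / 11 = -531.64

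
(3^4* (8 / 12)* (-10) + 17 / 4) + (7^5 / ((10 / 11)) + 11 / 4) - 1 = 179537 / 10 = 17953.70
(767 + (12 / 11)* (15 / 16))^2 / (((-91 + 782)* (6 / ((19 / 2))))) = 21697370131 / 16053312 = 1351.58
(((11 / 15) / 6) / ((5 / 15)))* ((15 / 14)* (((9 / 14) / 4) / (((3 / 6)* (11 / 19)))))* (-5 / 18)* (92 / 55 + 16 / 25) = -0.14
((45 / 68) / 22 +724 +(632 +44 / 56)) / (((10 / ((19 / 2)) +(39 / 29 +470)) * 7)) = 7828924825 / 19080371464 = 0.41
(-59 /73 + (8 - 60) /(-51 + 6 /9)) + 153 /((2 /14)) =11808112 /11023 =1071.22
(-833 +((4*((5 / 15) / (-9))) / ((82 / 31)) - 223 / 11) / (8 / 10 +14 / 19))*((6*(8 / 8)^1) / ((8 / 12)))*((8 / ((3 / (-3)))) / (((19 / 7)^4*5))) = 224.51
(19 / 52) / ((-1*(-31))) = 19 / 1612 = 0.01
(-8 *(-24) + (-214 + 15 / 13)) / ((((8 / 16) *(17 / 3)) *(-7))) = 1626 / 1547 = 1.05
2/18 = 1/9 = 0.11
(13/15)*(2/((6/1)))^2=13/135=0.10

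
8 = 8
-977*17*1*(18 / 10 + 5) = -564706 / 5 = -112941.20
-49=-49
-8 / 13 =-0.62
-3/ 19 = -0.16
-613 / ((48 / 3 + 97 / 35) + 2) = -21455 / 727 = -29.51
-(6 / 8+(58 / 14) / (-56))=-265 / 392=-0.68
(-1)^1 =-1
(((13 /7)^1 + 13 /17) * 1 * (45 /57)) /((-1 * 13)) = -360 /2261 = -0.16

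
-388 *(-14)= 5432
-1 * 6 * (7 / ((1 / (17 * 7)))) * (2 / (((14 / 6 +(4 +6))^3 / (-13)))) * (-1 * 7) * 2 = -49120344 / 50653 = -969.74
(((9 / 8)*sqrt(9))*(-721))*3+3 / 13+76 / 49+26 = -37059861 / 5096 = -7272.34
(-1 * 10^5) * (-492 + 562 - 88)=1800000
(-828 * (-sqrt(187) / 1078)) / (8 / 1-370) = -207 * sqrt(187) / 97559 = -0.03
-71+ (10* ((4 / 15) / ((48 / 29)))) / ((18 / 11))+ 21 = -15881 / 324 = -49.02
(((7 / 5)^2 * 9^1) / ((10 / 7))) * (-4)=-6174 / 125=-49.39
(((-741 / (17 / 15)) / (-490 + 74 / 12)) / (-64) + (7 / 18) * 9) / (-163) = -5493967 / 257414816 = -0.02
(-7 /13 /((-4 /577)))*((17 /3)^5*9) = 5734802423 /1404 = 4084617.11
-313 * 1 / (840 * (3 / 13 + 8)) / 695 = -4069 / 62466600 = -0.00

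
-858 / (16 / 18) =-3861 / 4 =-965.25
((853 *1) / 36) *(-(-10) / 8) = 4265 / 144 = 29.62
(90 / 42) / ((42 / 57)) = 285 / 98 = 2.91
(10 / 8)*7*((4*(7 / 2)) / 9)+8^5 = 590069 / 18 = 32781.61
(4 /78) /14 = 1 /273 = 0.00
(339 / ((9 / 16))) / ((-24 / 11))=-2486 / 9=-276.22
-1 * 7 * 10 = -70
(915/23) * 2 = 1830/23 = 79.57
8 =8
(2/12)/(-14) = -1/84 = -0.01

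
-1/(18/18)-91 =-92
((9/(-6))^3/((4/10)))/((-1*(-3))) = -45/16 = -2.81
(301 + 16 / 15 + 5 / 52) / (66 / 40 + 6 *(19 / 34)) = 4006679 / 66339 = 60.40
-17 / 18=-0.94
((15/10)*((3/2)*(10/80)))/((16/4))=9/128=0.07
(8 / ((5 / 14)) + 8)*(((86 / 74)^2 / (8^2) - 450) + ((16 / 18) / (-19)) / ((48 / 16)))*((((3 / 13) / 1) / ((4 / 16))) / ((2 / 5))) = -20225905991 / 640692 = -31568.84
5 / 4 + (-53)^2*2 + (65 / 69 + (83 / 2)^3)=42555649 / 552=77093.57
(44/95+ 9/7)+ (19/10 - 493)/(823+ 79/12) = 7658687/6620075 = 1.16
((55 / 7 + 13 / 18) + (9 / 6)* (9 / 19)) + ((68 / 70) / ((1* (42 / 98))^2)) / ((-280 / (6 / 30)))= 5557739 / 598500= 9.29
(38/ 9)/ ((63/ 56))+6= 9.75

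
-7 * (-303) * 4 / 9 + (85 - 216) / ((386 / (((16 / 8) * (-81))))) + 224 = 707333 / 579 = 1221.65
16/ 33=0.48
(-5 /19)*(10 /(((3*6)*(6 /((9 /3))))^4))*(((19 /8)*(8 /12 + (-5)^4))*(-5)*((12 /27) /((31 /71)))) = 16658375 /1405838592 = 0.01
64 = 64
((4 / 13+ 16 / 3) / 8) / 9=55 / 702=0.08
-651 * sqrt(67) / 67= -79.53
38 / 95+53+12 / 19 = 5133 / 95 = 54.03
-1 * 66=-66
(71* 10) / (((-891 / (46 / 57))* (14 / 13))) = -212290 / 355509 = -0.60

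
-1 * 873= -873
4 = 4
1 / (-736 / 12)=-3 / 184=-0.02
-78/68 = -39/34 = -1.15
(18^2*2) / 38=324 / 19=17.05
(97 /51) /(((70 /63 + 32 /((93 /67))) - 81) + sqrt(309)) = -143045997 /3865656860 - 2516859*sqrt(309) /3865656860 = -0.05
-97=-97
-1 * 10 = -10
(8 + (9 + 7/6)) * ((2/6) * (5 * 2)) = 545/9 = 60.56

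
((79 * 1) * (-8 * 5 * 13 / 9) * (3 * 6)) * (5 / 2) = -205400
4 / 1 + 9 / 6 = 11 / 2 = 5.50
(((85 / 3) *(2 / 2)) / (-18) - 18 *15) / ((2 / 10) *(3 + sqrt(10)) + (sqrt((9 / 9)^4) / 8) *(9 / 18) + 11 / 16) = -146650 / 569 + 586600 *sqrt(10) / 15363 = -136.99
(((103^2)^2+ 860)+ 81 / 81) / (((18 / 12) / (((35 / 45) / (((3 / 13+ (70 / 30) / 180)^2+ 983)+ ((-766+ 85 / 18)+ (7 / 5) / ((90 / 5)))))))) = 2876012152977600 / 10933320241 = 263050.21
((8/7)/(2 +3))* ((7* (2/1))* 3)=48/5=9.60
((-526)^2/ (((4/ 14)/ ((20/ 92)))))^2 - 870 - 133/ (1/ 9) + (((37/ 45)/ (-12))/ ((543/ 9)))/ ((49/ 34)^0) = 763783256634769487/ 17234820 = 44316288573.64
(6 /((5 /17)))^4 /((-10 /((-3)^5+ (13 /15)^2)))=327772485072 /78125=4195487.81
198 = 198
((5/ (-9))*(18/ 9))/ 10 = -1/ 9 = -0.11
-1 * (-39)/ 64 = 39/ 64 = 0.61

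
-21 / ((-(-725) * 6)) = -7 / 1450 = -0.00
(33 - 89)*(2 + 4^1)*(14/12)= -392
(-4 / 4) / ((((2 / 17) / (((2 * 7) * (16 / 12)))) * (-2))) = 238 / 3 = 79.33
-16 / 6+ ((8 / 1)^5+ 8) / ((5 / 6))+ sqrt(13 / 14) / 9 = 39328.64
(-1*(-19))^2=361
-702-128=-830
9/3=3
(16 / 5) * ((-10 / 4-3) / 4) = -22 / 5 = -4.40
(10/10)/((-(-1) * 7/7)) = 1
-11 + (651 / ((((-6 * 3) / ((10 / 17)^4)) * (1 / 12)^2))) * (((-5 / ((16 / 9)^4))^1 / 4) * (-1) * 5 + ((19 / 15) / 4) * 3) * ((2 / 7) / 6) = -9884633463 / 171051008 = -57.79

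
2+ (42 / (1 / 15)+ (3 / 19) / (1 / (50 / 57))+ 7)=230729 / 361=639.14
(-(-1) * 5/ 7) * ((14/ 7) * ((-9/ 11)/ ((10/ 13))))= -117/ 77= -1.52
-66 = -66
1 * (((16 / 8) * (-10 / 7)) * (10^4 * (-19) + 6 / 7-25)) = 26603380 / 49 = 542926.12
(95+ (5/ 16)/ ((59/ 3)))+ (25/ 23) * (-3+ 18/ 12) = 2027585/ 21712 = 93.39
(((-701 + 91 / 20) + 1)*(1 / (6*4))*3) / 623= -1987 / 14240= -0.14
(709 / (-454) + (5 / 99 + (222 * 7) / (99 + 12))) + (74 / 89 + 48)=245293063 / 4000194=61.32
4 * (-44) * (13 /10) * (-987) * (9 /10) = 5081076 /25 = 203243.04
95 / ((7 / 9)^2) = 7695 / 49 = 157.04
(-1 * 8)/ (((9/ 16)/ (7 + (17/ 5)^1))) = -6656/ 45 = -147.91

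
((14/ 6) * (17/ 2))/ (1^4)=119/ 6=19.83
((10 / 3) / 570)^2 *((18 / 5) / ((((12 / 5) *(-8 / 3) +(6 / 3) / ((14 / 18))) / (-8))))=56 / 217683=0.00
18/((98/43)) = 387/49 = 7.90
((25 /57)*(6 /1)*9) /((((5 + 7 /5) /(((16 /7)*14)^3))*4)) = 576000 /19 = 30315.79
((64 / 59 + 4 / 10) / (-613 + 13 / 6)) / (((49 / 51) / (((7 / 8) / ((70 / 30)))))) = -100521 / 105955150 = -0.00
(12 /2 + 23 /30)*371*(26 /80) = 979069 /1200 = 815.89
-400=-400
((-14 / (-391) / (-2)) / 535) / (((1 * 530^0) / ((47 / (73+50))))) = -329 / 25729755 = -0.00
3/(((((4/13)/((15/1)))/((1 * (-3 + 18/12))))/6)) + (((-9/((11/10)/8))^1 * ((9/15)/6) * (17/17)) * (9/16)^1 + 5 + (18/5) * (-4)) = -292453/220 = -1329.33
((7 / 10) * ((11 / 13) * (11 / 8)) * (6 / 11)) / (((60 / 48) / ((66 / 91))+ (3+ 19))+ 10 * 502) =7623 / 86550295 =0.00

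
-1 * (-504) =504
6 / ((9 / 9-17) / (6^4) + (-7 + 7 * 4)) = 243 / 850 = 0.29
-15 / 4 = -3.75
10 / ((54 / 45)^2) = 125 / 18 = 6.94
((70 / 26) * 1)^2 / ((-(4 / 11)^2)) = -148225 / 2704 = -54.82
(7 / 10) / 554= 7 / 5540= 0.00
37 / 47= 0.79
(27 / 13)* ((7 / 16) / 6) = 63 / 416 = 0.15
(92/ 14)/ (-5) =-46/ 35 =-1.31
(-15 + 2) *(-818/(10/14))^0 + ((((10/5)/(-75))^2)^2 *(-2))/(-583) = -239804296843/18446484375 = -13.00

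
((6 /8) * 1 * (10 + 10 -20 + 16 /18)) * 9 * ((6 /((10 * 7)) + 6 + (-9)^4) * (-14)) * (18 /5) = -49647168 /25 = -1985886.72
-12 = -12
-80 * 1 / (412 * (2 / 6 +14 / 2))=-30 / 1133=-0.03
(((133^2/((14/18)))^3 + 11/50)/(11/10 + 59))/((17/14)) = 8234576984485054/51085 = 161193637750.51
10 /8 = 5 /4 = 1.25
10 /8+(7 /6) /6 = 13 /9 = 1.44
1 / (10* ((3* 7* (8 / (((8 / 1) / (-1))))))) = -1 / 210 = -0.00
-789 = -789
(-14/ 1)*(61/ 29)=-854/ 29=-29.45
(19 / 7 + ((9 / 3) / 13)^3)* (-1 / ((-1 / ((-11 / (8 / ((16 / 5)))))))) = -922504 / 76895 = -12.00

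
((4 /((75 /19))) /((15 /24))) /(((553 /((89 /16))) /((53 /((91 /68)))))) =12188728 /18871125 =0.65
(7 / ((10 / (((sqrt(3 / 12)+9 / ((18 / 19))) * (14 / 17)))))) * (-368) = -36064 / 17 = -2121.41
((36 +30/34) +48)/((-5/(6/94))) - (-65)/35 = 21632/27965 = 0.77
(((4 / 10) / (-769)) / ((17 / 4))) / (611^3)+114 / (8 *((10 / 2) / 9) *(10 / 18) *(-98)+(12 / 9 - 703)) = -27535233402047038 / 227924579280497905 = -0.12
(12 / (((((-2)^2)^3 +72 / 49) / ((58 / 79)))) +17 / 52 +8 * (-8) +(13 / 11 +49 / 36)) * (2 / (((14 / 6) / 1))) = -4973686009 / 95132037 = -52.28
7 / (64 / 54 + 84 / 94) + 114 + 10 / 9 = 2812915 / 23742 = 118.48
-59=-59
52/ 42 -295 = -6169/ 21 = -293.76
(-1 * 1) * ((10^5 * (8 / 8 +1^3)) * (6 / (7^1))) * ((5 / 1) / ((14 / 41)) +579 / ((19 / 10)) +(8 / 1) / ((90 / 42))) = -51568840000 / 931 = -55390805.59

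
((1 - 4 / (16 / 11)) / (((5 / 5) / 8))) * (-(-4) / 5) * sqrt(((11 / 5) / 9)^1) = -56 * sqrt(55) / 75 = -5.54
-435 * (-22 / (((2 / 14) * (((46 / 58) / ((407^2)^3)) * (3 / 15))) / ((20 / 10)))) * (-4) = -353211164352870664671600 / 23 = -15357007145776985420504.35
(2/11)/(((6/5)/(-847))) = -385/3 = -128.33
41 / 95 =0.43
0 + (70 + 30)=100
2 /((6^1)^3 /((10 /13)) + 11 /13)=0.01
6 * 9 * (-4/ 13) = -216/ 13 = -16.62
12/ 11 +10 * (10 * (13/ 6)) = 7186/ 33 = 217.76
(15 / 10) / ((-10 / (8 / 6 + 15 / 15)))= -7 / 20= -0.35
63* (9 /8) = 567 /8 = 70.88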